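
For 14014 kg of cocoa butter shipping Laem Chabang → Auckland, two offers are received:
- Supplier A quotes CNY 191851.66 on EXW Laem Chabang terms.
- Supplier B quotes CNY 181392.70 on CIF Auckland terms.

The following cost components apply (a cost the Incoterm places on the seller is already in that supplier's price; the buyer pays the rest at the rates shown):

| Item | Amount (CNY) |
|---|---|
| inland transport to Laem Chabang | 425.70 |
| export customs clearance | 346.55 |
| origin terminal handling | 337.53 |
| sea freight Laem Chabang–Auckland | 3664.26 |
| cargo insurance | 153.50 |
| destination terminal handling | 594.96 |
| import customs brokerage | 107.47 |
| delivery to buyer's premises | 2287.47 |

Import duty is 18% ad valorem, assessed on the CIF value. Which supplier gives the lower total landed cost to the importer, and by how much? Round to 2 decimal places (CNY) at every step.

Supplier B is cheaper by CNY 18156.07

Supplier A (EXW):
CIF value = EXW price + inland to port + export clearance + origin terminal + freight + insurance = 191851.66 + 425.70 + 346.55 + 337.53 + 3664.26 + 153.50 = 196779.20
Import duty = 196779.20 × 18% = 35420.26
Buyer bears (A): 425.70 + 346.55 + 337.53 + 3664.26 + 153.50 + 594.96 + 107.47 + 2287.47 = 7917.44
Landed cost (A) = invoice 191851.66 + 7917.44 + duty 35420.26 = 235189.36
Supplier B (CIF):
The CIF price already equals the CIF value: 181392.70
Import duty = 181392.70 × 18% = 32650.69
Buyer bears (B): 594.96 + 107.47 + 2287.47 = 2989.90
Landed cost (B) = invoice 181392.70 + 2989.90 + duty 32650.69 = 217033.29
Difference = |235189.36 − 217033.29| = 18156.07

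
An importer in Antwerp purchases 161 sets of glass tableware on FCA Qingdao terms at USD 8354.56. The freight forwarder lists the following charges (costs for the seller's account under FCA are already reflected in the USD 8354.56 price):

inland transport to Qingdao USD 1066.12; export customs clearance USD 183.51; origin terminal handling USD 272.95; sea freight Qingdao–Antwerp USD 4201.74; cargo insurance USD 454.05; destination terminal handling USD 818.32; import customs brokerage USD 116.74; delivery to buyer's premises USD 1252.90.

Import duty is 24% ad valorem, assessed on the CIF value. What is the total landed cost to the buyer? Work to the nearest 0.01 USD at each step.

Total landed cost: USD 18659.25

FCA: the seller delivers export-cleared goods to the carrier; the buyer bears costs from that point.
Already in the invoice (seller's account under FCA): inland to port, export clearance — exclude.
CIF value = FCA price + origin terminal + freight + insurance = 8354.56 + 272.95 + 4201.74 + 454.05 = 13283.30
Import duty = 13283.30 × 24% = 3187.99
Buyer bears: origin terminal 272.95 + freight 4201.74 + insurance 454.05 + destination terminal 818.32 + brokerage 116.74 + delivery 1252.90 + duty 3187.99 = 10304.69
Landed cost = invoice 8354.56 + 10304.69 = 18659.25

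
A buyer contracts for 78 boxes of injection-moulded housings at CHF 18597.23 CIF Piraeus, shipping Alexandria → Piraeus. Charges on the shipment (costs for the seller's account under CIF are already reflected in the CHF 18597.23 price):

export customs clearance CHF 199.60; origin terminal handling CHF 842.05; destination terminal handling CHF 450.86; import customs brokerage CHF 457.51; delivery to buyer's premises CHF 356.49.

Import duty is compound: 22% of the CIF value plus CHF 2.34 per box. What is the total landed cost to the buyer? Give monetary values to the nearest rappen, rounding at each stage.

CIF: the seller pays costs through ocean freight and marine insurance to the destination port.
Already in the invoice (seller's account under CIF): export clearance, origin terminal — exclude.
The CIF price already equals the CIF value: 18597.23
Ad valorem component: 18597.23 × 22% = 4091.39
Specific component: 78 × 2.34 = 182.52
Import duty = 4091.39 + 182.52 = 4273.91
Buyer bears: destination terminal 450.86 + brokerage 457.51 + delivery 356.49 + duty 4273.91 = 5538.77
Landed cost = invoice 18597.23 + 5538.77 = 24136.00

Total landed cost: CHF 24136.00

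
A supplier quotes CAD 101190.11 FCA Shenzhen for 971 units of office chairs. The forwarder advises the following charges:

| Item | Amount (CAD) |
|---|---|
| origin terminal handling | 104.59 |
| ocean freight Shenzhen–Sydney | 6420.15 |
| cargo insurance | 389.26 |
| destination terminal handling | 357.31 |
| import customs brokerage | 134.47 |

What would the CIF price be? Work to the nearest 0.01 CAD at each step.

CIF price: CAD 108104.11

Not relevant to the conversion: brokerage, destination terminal — on the buyer under both terms; not part of either seller's price.
From FCA to CIF, the seller additionally bears: origin terminal, freight, insurance.
CIF price = 101190.11 + 104.59 + 6420.15 + 389.26 = 108104.11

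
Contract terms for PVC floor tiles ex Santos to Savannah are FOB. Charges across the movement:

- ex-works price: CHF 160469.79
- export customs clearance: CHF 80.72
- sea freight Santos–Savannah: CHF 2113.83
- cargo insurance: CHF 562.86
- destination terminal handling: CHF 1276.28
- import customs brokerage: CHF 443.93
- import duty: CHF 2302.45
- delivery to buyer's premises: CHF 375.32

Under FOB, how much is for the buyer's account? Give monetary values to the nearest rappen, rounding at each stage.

FOB: the seller bears costs until goods are on board at the origin port; the buyer bears freight, insurance and all costs thereafter.
Seller's account: goods 160469.79 + export clearance 80.72 = 160550.51
Buyer's account: freight 2113.83 + insurance 562.86 + destination terminal 1276.28 + brokerage 443.93 + duty 2302.45 + delivery 375.32 = 7074.67

Buyer's account: CHF 7074.67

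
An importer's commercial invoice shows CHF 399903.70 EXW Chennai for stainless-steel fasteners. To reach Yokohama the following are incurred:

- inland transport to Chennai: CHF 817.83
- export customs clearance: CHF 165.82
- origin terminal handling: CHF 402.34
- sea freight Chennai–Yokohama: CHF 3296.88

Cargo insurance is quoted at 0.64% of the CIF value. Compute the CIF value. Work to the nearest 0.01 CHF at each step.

Let C be the CIF value. C = EXW price + pre-shipment costs + freight + 0.64% × C
C − 0.64% × C = 399903.70 + 817.83 + 165.82 + 402.34 + 3296.88
0.9936 × C = 404586.57
C = 404586.57 / 0.9936 = 407192.60
Insurance premium = 0.64% × 407192.60 = 2606.03

CIF value: CHF 407192.60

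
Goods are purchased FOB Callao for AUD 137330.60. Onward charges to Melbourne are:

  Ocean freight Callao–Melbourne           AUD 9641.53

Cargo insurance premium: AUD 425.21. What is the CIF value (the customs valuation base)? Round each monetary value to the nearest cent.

CIF = FOB price + freight + insurance
CIF = 137330.60 + 9641.53 + 425.21 = 147397.34

CIF value: AUD 147397.34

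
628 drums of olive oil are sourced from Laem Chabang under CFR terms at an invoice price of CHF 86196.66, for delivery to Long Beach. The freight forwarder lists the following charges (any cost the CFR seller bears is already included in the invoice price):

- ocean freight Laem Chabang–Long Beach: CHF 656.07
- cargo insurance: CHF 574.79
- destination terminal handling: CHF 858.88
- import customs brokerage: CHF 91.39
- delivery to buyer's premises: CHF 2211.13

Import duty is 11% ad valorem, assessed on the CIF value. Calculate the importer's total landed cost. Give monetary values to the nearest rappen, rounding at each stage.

CFR: the seller pays costs through ocean freight to the destination port, but not insurance.
Already in the invoice (seller's account under CFR): freight — exclude.
CIF value = CFR price + insurance = 86196.66 + 574.79 = 86771.45
Import duty = 86771.45 × 11% = 9544.86
Buyer bears: insurance 574.79 + destination terminal 858.88 + brokerage 91.39 + delivery 2211.13 + duty 9544.86 = 13281.05
Landed cost = invoice 86196.66 + 13281.05 = 99477.71

Total landed cost: CHF 99477.71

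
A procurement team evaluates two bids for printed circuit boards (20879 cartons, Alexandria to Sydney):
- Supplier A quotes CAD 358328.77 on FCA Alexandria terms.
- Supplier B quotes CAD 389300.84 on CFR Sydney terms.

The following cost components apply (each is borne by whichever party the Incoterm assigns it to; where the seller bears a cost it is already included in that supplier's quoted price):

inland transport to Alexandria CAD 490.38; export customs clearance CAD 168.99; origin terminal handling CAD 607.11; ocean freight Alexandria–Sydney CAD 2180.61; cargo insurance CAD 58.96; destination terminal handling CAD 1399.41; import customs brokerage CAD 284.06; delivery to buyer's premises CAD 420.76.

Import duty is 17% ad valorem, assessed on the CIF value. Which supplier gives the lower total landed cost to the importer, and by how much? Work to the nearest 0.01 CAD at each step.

Supplier A is cheaper by CAD 32975.69

Supplier A (FCA):
CIF value = FCA price + origin terminal + freight + insurance = 358328.77 + 607.11 + 2180.61 + 58.96 = 361175.45
Import duty = 361175.45 × 17% = 61399.83
Buyer bears (A): 607.11 + 2180.61 + 58.96 + 1399.41 + 284.06 + 420.76 = 4950.91
Landed cost (A) = invoice 358328.77 + 4950.91 + duty 61399.83 = 424679.51
Supplier B (CFR):
CIF value = CFR price + insurance = 389300.84 + 58.96 = 389359.80
Import duty = 389359.80 × 17% = 66191.17
Buyer bears (B): 58.96 + 1399.41 + 284.06 + 420.76 = 2163.19
Landed cost (B) = invoice 389300.84 + 2163.19 + duty 66191.17 = 457655.20
Difference = |424679.51 − 457655.20| = 32975.69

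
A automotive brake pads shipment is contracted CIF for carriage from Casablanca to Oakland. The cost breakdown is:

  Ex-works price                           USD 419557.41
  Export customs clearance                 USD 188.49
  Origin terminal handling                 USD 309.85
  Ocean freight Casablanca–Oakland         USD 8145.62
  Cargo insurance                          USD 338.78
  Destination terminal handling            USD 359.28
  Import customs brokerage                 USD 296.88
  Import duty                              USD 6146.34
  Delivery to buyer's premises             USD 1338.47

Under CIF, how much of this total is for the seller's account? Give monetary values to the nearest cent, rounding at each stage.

CIF: the seller pays costs through ocean freight and marine insurance to the destination port.
Seller's account: goods 419557.41 + export clearance 188.49 + origin terminal 309.85 + freight 8145.62 + insurance 338.78 = 428540.15
Buyer's account: destination terminal 359.28 + brokerage 296.88 + duty 6146.34 + delivery 1338.47 = 8140.97

Seller's account: USD 428540.15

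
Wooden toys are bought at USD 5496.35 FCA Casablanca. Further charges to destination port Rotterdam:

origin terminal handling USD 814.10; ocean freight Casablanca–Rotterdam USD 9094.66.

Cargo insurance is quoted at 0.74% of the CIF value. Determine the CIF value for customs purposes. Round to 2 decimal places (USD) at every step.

Let C be the CIF value. C = FCA price + pre-shipment costs + freight + 0.74% × C
C − 0.74% × C = 5496.35 + 814.10 + 9094.66
0.9926 × C = 15405.11
C = 15405.11 / 0.9926 = 15519.96
Insurance premium = 0.74% × 15519.96 = 114.85

CIF value: USD 15519.96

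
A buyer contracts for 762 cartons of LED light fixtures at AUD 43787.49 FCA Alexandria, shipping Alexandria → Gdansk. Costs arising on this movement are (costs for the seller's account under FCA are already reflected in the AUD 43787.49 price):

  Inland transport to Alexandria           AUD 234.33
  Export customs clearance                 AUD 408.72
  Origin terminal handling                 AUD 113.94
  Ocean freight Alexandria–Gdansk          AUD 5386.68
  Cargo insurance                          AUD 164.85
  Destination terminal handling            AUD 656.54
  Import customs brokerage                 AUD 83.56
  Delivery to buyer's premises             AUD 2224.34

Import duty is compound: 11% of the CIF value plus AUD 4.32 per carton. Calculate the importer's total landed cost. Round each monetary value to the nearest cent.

Total landed cost: AUD 61149.07

FCA: the seller delivers export-cleared goods to the carrier; the buyer bears costs from that point.
Already in the invoice (seller's account under FCA): inland to port, export clearance — exclude.
CIF value = FCA price + origin terminal + freight + insurance = 43787.49 + 113.94 + 5386.68 + 164.85 = 49452.96
Ad valorem component: 49452.96 × 11% = 5439.83
Specific component: 762 × 4.32 = 3291.84
Import duty = 5439.83 + 3291.84 = 8731.67
Buyer bears: origin terminal 113.94 + freight 5386.68 + insurance 164.85 + destination terminal 656.54 + brokerage 83.56 + delivery 2224.34 + duty 8731.67 = 17361.58
Landed cost = invoice 43787.49 + 17361.58 = 61149.07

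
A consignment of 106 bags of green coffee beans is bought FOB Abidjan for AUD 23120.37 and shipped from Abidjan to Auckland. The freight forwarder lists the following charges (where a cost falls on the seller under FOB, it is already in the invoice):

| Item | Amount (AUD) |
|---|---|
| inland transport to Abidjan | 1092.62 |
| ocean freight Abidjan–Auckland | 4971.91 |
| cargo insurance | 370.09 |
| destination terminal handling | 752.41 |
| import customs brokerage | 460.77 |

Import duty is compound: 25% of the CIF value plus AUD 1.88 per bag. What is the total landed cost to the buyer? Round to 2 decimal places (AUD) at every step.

FOB: the seller bears costs until goods are on board at the origin port; the buyer bears freight, insurance and all costs thereafter.
Already in the invoice (seller's account under FOB): inland to port — exclude.
CIF value = FOB price + freight + insurance = 23120.37 + 4971.91 + 370.09 = 28462.37
Ad valorem component: 28462.37 × 25% = 7115.59
Specific component: 106 × 1.88 = 199.28
Import duty = 7115.59 + 199.28 = 7314.87
Buyer bears: freight 4971.91 + insurance 370.09 + destination terminal 752.41 + brokerage 460.77 + duty 7314.87 = 13870.05
Landed cost = invoice 23120.37 + 13870.05 = 36990.42

Total landed cost: AUD 36990.42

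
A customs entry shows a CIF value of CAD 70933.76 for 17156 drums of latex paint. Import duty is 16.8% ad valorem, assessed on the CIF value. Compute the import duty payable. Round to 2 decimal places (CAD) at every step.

Import duty = 70933.76 × 16.8% = 11916.87

Import duty: CAD 11916.87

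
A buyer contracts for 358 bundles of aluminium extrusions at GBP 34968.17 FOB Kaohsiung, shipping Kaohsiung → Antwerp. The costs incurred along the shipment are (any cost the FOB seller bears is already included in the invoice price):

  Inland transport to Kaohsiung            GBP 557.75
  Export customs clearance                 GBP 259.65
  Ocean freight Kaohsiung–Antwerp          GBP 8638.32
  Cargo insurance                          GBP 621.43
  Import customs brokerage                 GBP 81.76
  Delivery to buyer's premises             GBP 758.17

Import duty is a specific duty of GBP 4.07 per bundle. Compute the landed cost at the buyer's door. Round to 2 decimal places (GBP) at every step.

Total landed cost: GBP 46524.91

FOB: the seller bears costs until goods are on board at the origin port; the buyer bears freight, insurance and all costs thereafter.
Already in the invoice (seller's account under FOB): inland to port, export clearance — exclude.
CIF value = FOB price + freight + insurance = 34968.17 + 8638.32 + 621.43 = 44227.92
Import duty = 358 × 4.07 = 1457.06
Buyer bears: freight 8638.32 + insurance 621.43 + brokerage 81.76 + delivery 758.17 + duty 1457.06 = 11556.74
Landed cost = invoice 34968.17 + 11556.74 = 46524.91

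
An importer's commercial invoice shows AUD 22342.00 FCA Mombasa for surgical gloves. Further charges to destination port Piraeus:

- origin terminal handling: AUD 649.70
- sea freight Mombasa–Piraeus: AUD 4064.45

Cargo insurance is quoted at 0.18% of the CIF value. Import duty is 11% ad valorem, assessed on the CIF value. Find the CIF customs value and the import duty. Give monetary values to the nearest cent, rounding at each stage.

Let C be the CIF value. C = FCA price + pre-shipment costs + freight + 0.18% × C
C − 0.18% × C = 22342.00 + 649.70 + 4064.45
0.9982 × C = 27056.15
C = 27056.15 / 0.9982 = 27104.94
Insurance premium = 0.18% × 27104.94 = 48.79
Import duty = 27104.94 × 11% = 2981.54

CIF value: AUD 27104.94; import duty: AUD 2981.54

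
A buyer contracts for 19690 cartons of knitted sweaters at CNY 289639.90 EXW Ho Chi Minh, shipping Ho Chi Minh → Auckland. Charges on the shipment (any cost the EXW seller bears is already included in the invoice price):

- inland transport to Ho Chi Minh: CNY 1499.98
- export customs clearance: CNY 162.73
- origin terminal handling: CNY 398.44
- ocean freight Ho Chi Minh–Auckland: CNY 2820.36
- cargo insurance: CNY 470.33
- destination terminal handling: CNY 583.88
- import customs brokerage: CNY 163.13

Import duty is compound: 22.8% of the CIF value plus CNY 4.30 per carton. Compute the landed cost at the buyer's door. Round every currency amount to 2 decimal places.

EXW: the seller makes goods available at their premises; the buyer bears all onward costs.
CIF value = EXW price + inland to port + export clearance + origin terminal + freight + insurance = 289639.90 + 1499.98 + 162.73 + 398.44 + 2820.36 + 470.33 = 294991.74
Ad valorem component: 294991.74 × 22.8% = 67258.12
Specific component: 19690 × 4.30 = 84667.00
Import duty = 67258.12 + 84667.00 = 151925.12
Buyer bears: inland to port 1499.98 + export clearance 162.73 + origin terminal 398.44 + freight 2820.36 + insurance 470.33 + destination terminal 583.88 + brokerage 163.13 + duty 151925.12 = 158023.97
Landed cost = invoice 289639.90 + 158023.97 = 447663.87

Total landed cost: CNY 447663.87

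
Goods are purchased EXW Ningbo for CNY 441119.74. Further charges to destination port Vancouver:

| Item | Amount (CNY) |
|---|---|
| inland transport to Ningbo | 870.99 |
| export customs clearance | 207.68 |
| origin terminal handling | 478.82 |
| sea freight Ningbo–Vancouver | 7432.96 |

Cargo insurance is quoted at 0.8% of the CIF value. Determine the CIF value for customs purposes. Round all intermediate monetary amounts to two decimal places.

Let C be the CIF value. C = EXW price + pre-shipment costs + freight + 0.8% × C
C − 0.8% × C = 441119.74 + 870.99 + 207.68 + 478.82 + 7432.96
0.992 × C = 450110.19
C = 450110.19 / 0.992 = 453740.11
Insurance premium = 0.8% × 453740.11 = 3629.92

CIF value: CNY 453740.11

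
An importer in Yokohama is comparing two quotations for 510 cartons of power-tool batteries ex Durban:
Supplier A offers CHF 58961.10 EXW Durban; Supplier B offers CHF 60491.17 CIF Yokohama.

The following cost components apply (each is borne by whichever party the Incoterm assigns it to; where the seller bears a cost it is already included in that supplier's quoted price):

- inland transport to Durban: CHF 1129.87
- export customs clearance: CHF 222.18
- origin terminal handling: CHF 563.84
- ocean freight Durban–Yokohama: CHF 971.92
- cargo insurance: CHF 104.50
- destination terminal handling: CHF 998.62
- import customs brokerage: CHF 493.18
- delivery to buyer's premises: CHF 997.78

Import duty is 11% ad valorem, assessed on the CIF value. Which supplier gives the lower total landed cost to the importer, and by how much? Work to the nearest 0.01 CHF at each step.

Supplier A (EXW):
CIF value = EXW price + inland to port + export clearance + origin terminal + freight + insurance = 58961.10 + 1129.87 + 222.18 + 563.84 + 971.92 + 104.50 = 61953.41
Import duty = 61953.41 × 11% = 6814.88
Buyer bears (A): 1129.87 + 222.18 + 563.84 + 971.92 + 104.50 + 998.62 + 493.18 + 997.78 = 5481.89
Landed cost (A) = invoice 58961.10 + 5481.89 + duty 6814.88 = 71257.87
Supplier B (CIF):
The CIF price already equals the CIF value: 60491.17
Import duty = 60491.17 × 11% = 6654.03
Buyer bears (B): 998.62 + 493.18 + 997.78 = 2489.58
Landed cost (B) = invoice 60491.17 + 2489.58 + duty 6654.03 = 69634.78
Difference = |71257.87 − 69634.78| = 1623.09

Supplier B is cheaper by CHF 1623.09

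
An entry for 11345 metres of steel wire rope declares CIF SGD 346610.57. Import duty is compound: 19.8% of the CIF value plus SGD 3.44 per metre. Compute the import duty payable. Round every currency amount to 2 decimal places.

Import duty: SGD 107655.69

Ad valorem component: 346610.57 × 19.8% = 68628.89
Specific component: 11345 × 3.44 = 39026.80
Import duty = 68628.89 + 39026.80 = 107655.69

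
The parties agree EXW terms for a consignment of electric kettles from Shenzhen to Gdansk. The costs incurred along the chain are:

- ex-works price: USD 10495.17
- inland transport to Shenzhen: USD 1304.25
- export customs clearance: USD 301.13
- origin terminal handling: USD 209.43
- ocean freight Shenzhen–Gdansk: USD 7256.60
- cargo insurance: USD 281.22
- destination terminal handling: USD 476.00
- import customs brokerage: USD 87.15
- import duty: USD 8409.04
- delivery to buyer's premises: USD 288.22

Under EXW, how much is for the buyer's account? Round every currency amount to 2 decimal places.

Buyer's account: USD 18613.04

EXW: the seller makes goods available at their premises; the buyer bears all onward costs.
Seller's account: goods 10495.17 = 10495.17
Buyer's account: inland to port 1304.25 + export clearance 301.13 + origin terminal 209.43 + freight 7256.60 + insurance 281.22 + destination terminal 476.00 + brokerage 87.15 + duty 8409.04 + delivery 288.22 = 18613.04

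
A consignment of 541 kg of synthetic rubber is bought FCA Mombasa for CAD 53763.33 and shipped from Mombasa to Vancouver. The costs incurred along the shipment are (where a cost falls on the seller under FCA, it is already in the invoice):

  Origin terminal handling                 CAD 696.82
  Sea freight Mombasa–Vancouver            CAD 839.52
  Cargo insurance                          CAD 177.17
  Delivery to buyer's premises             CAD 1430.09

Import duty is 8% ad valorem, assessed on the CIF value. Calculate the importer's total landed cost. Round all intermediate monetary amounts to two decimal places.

Total landed cost: CAD 61345.08

FCA: the seller delivers export-cleared goods to the carrier; the buyer bears costs from that point.
CIF value = FCA price + origin terminal + freight + insurance = 53763.33 + 696.82 + 839.52 + 177.17 = 55476.84
Import duty = 55476.84 × 8% = 4438.15
Buyer bears: origin terminal 696.82 + freight 839.52 + insurance 177.17 + delivery 1430.09 + duty 4438.15 = 7581.75
Landed cost = invoice 53763.33 + 7581.75 = 61345.08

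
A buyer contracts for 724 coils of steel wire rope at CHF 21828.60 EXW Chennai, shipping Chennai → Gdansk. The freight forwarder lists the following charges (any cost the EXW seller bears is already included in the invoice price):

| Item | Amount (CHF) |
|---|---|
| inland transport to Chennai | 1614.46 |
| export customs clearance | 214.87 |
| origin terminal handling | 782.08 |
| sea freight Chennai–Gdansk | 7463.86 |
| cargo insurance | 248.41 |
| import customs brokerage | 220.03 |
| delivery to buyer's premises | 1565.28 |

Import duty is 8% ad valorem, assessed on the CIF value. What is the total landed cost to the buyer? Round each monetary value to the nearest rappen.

EXW: the seller makes goods available at their premises; the buyer bears all onward costs.
CIF value = EXW price + inland to port + export clearance + origin terminal + freight + insurance = 21828.60 + 1614.46 + 214.87 + 782.08 + 7463.86 + 248.41 = 32152.28
Import duty = 32152.28 × 8% = 2572.18
Buyer bears: inland to port 1614.46 + export clearance 214.87 + origin terminal 782.08 + freight 7463.86 + insurance 248.41 + brokerage 220.03 + delivery 1565.28 + duty 2572.18 = 14681.17
Landed cost = invoice 21828.60 + 14681.17 = 36509.77

Total landed cost: CHF 36509.77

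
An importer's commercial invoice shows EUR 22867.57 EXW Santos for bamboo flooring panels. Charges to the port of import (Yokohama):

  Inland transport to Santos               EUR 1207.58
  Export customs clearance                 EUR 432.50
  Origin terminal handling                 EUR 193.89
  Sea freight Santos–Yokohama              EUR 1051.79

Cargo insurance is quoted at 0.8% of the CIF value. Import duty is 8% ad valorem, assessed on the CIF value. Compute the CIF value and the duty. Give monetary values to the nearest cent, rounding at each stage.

CIF value: EUR 25961.02; import duty: EUR 2076.88

Let C be the CIF value. C = EXW price + pre-shipment costs + freight + 0.8% × C
C − 0.8% × C = 22867.57 + 1207.58 + 432.50 + 193.89 + 1051.79
0.992 × C = 25753.33
C = 25753.33 / 0.992 = 25961.02
Insurance premium = 0.8% × 25961.02 = 207.69
Import duty = 25961.02 × 8% = 2076.88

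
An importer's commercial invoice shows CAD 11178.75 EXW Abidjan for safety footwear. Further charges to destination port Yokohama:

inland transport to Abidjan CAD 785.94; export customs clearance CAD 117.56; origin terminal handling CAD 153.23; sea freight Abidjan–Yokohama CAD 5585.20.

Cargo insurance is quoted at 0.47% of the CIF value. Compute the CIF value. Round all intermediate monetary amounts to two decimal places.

CIF value: CAD 17904.83

Let C be the CIF value. C = EXW price + pre-shipment costs + freight + 0.47% × C
C − 0.47% × C = 11178.75 + 785.94 + 117.56 + 153.23 + 5585.20
0.9953 × C = 17820.68
C = 17820.68 / 0.9953 = 17904.83
Insurance premium = 0.47% × 17904.83 = 84.15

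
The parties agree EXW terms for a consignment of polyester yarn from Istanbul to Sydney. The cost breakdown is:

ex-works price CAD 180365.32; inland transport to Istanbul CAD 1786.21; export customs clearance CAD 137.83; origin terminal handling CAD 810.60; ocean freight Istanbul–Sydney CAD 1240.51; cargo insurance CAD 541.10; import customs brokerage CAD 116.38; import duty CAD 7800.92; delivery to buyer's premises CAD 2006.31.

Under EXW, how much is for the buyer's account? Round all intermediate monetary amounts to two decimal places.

Buyer's account: CAD 14439.86

EXW: the seller makes goods available at their premises; the buyer bears all onward costs.
Seller's account: goods 180365.32 = 180365.32
Buyer's account: inland to port 1786.21 + export clearance 137.83 + origin terminal 810.60 + freight 1240.51 + insurance 541.10 + brokerage 116.38 + duty 7800.92 + delivery 2006.31 = 14439.86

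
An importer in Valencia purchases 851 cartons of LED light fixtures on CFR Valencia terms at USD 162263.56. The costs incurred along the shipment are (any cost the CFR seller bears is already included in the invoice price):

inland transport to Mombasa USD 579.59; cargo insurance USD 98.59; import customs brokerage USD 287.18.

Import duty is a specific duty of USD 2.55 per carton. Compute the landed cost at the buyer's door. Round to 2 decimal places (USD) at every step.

CFR: the seller pays costs through ocean freight to the destination port, but not insurance.
Already in the invoice (seller's account under CFR): inland to port — exclude.
CIF value = CFR price + insurance = 162263.56 + 98.59 = 162362.15
Import duty = 851 × 2.55 = 2170.05
Buyer bears: insurance 98.59 + brokerage 287.18 + duty 2170.05 = 2555.82
Landed cost = invoice 162263.56 + 2555.82 = 164819.38

Total landed cost: USD 164819.38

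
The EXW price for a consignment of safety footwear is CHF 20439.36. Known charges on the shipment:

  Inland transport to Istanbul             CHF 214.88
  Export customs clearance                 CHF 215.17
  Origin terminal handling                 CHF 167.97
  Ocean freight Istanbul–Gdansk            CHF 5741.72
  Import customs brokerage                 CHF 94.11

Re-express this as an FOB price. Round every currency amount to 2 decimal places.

FOB price: CHF 21037.38

Not relevant to the conversion: freight, brokerage — on the buyer under both terms; not part of either seller's price.
From EXW to FOB, the seller additionally bears: inland to port, export clearance, origin terminal.
FOB price = 20439.36 + 214.88 + 215.17 + 167.97 = 21037.38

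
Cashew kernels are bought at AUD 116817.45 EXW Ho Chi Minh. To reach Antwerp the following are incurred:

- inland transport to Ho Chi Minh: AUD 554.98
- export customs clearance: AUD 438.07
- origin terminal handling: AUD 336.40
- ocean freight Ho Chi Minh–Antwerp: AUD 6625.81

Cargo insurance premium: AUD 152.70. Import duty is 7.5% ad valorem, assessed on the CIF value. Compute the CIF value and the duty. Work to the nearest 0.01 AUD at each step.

CIF value: AUD 124925.41; import duty: AUD 9369.41

CIF = EXW price + pre-shipment costs + freight + insurance
CIF = 116817.45 + 554.98 + 438.07 + 336.40 + 6625.81 + 152.70 = 124925.41
Import duty = 124925.41 × 7.5% = 9369.41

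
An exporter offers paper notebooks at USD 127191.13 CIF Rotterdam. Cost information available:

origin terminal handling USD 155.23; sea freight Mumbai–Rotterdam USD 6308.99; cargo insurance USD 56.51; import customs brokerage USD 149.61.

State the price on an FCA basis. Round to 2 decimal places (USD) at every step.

FCA price: USD 120670.40

Not relevant to the conversion: brokerage — on the buyer under both terms; not part of either seller's price.
From CIF to FCA, the seller no longer bears: origin terminal, freight, insurance.
FCA price = 127191.13 − 155.23 − 6308.99 − 56.51 = 120670.40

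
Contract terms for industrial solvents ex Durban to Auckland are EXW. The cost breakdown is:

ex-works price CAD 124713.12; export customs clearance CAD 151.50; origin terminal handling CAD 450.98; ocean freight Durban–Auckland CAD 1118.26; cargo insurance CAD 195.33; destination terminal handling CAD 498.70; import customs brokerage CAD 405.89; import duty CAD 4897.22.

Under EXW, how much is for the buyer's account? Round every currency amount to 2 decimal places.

Buyer's account: CAD 7717.88

EXW: the seller makes goods available at their premises; the buyer bears all onward costs.
Seller's account: goods 124713.12 = 124713.12
Buyer's account: export clearance 151.50 + origin terminal 450.98 + freight 1118.26 + insurance 195.33 + destination terminal 498.70 + brokerage 405.89 + duty 4897.22 = 7717.88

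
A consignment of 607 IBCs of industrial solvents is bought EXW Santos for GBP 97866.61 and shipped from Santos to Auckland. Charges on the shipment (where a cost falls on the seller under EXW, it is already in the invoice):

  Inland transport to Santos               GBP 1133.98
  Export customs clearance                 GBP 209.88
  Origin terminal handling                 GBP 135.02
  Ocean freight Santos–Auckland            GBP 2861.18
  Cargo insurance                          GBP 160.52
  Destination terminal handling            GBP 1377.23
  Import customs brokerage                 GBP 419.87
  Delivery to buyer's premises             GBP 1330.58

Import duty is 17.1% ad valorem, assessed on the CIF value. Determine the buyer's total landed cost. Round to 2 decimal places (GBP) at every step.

Total landed cost: GBP 122999.66

EXW: the seller makes goods available at their premises; the buyer bears all onward costs.
CIF value = EXW price + inland to port + export clearance + origin terminal + freight + insurance = 97866.61 + 1133.98 + 209.88 + 135.02 + 2861.18 + 160.52 = 102367.19
Import duty = 102367.19 × 17.1% = 17504.79
Buyer bears: inland to port 1133.98 + export clearance 209.88 + origin terminal 135.02 + freight 2861.18 + insurance 160.52 + destination terminal 1377.23 + brokerage 419.87 + delivery 1330.58 + duty 17504.79 = 25133.05
Landed cost = invoice 97866.61 + 25133.05 = 122999.66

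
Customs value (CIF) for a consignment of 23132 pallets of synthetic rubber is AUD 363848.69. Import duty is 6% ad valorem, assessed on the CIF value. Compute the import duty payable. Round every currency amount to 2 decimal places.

Import duty: AUD 21830.92

Import duty = 363848.69 × 6% = 21830.92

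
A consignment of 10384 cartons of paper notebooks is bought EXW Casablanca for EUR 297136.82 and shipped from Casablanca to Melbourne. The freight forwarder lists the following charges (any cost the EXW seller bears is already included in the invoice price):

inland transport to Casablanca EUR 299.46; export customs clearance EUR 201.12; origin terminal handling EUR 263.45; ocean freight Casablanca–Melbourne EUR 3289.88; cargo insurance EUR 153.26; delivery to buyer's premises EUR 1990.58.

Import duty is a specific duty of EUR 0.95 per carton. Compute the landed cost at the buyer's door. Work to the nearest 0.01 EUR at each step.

EXW: the seller makes goods available at their premises; the buyer bears all onward costs.
CIF value = EXW price + inland to port + export clearance + origin terminal + freight + insurance = 297136.82 + 299.46 + 201.12 + 263.45 + 3289.88 + 153.26 = 301343.99
Import duty = 10384 × 0.95 = 9864.80
Buyer bears: inland to port 299.46 + export clearance 201.12 + origin terminal 263.45 + freight 3289.88 + insurance 153.26 + delivery 1990.58 + duty 9864.80 = 16062.55
Landed cost = invoice 297136.82 + 16062.55 = 313199.37

Total landed cost: EUR 313199.37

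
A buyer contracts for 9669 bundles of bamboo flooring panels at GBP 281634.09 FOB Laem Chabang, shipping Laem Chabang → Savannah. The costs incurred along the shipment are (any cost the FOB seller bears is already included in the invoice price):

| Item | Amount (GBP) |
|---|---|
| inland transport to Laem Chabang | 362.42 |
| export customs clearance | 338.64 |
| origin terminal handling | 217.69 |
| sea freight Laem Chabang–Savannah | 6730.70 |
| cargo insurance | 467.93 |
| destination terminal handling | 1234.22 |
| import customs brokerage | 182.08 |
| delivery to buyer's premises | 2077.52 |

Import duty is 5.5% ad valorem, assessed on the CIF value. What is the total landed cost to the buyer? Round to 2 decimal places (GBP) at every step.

Total landed cost: GBP 308212.34

FOB: the seller bears costs until goods are on board at the origin port; the buyer bears freight, insurance and all costs thereafter.
Already in the invoice (seller's account under FOB): inland to port, export clearance, origin terminal — exclude.
CIF value = FOB price + freight + insurance = 281634.09 + 6730.70 + 467.93 = 288832.72
Import duty = 288832.72 × 5.5% = 15885.80
Buyer bears: freight 6730.70 + insurance 467.93 + destination terminal 1234.22 + brokerage 182.08 + delivery 2077.52 + duty 15885.80 = 26578.25
Landed cost = invoice 281634.09 + 26578.25 = 308212.34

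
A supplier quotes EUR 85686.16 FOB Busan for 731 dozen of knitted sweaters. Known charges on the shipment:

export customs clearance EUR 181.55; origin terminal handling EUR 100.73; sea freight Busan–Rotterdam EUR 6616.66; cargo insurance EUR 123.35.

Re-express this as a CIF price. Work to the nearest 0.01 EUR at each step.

CIF price: EUR 92426.17

Not relevant to the conversion: origin terminal, export clearance — on the seller under both FOB and CIF; already in the FOB price and stays in the CIF price.
From FOB to CIF, the seller additionally bears: freight, insurance.
CIF price = 85686.16 + 6616.66 + 123.35 = 92426.17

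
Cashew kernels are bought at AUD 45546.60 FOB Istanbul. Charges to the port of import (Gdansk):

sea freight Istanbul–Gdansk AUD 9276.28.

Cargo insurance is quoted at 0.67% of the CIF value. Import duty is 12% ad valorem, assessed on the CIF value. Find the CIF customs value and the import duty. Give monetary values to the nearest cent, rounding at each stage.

CIF value: AUD 55192.67; import duty: AUD 6623.12

Let C be the CIF value. C = FOB price + freight + 0.67% × C
C − 0.67% × C = 45546.60 + 9276.28
0.9933 × C = 54822.88
C = 54822.88 / 0.9933 = 55192.67
Insurance premium = 0.67% × 55192.67 = 369.79
Import duty = 55192.67 × 12% = 6623.12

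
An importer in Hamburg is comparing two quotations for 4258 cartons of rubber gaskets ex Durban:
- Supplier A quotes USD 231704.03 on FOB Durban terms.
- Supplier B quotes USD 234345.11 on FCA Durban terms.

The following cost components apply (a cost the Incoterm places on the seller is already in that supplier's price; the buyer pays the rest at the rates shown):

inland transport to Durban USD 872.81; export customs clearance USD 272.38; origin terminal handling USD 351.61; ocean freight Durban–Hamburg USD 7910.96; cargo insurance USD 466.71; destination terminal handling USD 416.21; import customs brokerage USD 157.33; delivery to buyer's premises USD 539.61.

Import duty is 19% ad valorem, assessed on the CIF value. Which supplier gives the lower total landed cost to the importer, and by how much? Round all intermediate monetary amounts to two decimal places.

Supplier A is cheaper by USD 3561.30

Supplier A (FOB):
CIF value = FOB price + freight + insurance = 231704.03 + 7910.96 + 466.71 = 240081.70
Import duty = 240081.70 × 19% = 45615.52
Buyer bears (A): 7910.96 + 466.71 + 416.21 + 157.33 + 539.61 = 9490.82
Landed cost (A) = invoice 231704.03 + 9490.82 + duty 45615.52 = 286810.37
Supplier B (FCA):
CIF value = FCA price + origin terminal + freight + insurance = 234345.11 + 351.61 + 7910.96 + 466.71 = 243074.39
Import duty = 243074.39 × 19% = 46184.13
Buyer bears (B): 351.61 + 7910.96 + 466.71 + 416.21 + 157.33 + 539.61 = 9842.43
Landed cost (B) = invoice 234345.11 + 9842.43 + duty 46184.13 = 290371.67
Difference = |286810.37 − 290371.67| = 3561.30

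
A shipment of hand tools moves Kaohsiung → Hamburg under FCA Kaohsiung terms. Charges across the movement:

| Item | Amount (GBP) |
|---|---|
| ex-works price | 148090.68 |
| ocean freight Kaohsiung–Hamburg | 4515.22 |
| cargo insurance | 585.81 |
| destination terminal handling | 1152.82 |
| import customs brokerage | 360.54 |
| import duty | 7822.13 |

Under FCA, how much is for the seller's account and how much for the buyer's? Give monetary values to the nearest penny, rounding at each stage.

Seller: GBP 148090.68; buyer: GBP 14436.52

FCA: the seller delivers export-cleared goods to the carrier; the buyer bears costs from that point.
Seller's account: goods 148090.68 = 148090.68
Buyer's account: freight 4515.22 + insurance 585.81 + destination terminal 1152.82 + brokerage 360.54 + duty 7822.13 = 14436.52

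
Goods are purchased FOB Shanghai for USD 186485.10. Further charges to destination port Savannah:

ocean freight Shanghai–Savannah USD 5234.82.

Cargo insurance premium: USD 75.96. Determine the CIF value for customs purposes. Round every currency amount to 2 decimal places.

CIF = FOB price + freight + insurance
CIF = 186485.10 + 5234.82 + 75.96 = 191795.88

CIF value: USD 191795.88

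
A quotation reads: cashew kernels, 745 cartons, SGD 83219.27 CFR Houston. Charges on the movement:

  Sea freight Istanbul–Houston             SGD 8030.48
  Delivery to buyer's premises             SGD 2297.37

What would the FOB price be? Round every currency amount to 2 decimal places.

Not relevant to the conversion: delivery — on the buyer under both terms; not part of either seller's price.
From CFR to FOB, the seller no longer bears: freight.
FOB price = 83219.27 − 8030.48 = 75188.79

FOB price: SGD 75188.79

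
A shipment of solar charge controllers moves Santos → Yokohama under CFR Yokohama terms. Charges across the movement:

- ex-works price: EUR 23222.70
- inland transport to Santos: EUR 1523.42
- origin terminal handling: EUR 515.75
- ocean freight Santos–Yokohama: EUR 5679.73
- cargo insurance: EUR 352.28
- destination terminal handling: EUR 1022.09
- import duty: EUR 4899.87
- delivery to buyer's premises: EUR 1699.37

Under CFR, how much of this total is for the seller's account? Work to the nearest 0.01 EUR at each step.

CFR: the seller pays costs through ocean freight to the destination port, but not insurance.
Seller's account: goods 23222.70 + inland to port 1523.42 + origin terminal 515.75 + freight 5679.73 = 30941.60
Buyer's account: insurance 352.28 + destination terminal 1022.09 + duty 4899.87 + delivery 1699.37 = 7973.61

Seller's account: EUR 30941.60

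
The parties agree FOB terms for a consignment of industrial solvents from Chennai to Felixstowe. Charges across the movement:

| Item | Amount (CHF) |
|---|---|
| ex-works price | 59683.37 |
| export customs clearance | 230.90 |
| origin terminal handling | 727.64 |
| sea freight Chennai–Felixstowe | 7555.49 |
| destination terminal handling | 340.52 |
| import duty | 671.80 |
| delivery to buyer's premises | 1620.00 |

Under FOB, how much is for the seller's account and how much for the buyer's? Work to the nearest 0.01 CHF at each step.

FOB: the seller bears costs until goods are on board at the origin port; the buyer bears freight, insurance and all costs thereafter.
Seller's account: goods 59683.37 + export clearance 230.90 + origin terminal 727.64 = 60641.91
Buyer's account: freight 7555.49 + destination terminal 340.52 + duty 671.80 + delivery 1620.00 = 10187.81

Seller: CHF 60641.91; buyer: CHF 10187.81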